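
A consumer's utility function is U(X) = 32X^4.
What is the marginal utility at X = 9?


MU = dU/dX = 32*4*X^(4-1)
MU = 128*X^3
At X = 9:
MU = 128 * 9^3
MU = 128 * 729 = 93312

93312


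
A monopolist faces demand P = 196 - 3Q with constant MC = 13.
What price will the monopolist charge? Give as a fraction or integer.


MR = 196 - 6Q
Set MR = MC: 196 - 6Q = 13
Q* = 61/2
Substitute into demand:
P* = 196 - 3*61/2 = 209/2

209/2


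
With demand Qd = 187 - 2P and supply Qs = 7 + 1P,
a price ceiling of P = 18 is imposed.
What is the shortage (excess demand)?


At P = 18:
Qd = 187 - 2*18 = 151
Qs = 7 + 1*18 = 25
Shortage = Qd - Qs = 151 - 25 = 126

126


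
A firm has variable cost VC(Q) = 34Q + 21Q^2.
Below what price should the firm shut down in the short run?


AVC(Q) = VC(Q)/Q = 34 + 21Q
AVC is increasing in Q, so minimum AVC is at Q -> 0+.
Min AVC = 34
The firm should shut down if P < 34.

34


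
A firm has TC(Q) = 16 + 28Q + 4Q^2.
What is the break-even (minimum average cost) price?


AC(Q) = 16/Q + 28 + 4Q
To minimize: dAC/dQ = -16/Q^2 + 4 = 0
Q^2 = 16/4 = 4
Q* = 2
Min AC = 16/2 + 28 + 4*2
Min AC = 8 + 28 + 8 = 44

44


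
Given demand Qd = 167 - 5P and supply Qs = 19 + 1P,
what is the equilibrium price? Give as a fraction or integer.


At equilibrium, Qd = Qs.
167 - 5P = 19 + 1P
167 - 19 = 5P + 1P
148 = 6P
P* = 148/6 = 74/3

74/3


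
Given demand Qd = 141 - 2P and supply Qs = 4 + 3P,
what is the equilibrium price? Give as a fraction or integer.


At equilibrium, Qd = Qs.
141 - 2P = 4 + 3P
141 - 4 = 2P + 3P
137 = 5P
P* = 137/5 = 137/5

137/5


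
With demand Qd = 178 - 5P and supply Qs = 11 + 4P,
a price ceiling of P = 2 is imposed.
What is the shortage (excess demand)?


At P = 2:
Qd = 178 - 5*2 = 168
Qs = 11 + 4*2 = 19
Shortage = Qd - Qs = 168 - 19 = 149

149


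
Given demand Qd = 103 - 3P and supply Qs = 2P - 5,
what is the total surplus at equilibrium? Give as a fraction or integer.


Find equilibrium: 103 - 3P = 2P - 5
103 + 5 = 5P
P* = 108/5 = 108/5
Q* = 2*108/5 - 5 = 191/5
Inverse demand: P = 103/3 - Q/3, so P_max = 103/3
Inverse supply: P = 5/2 + Q/2, so P_min = 5/2
CS = (1/2) * 191/5 * (103/3 - 108/5) = 36481/150
PS = (1/2) * 191/5 * (108/5 - 5/2) = 36481/100
TS = CS + PS = 36481/150 + 36481/100 = 36481/60

36481/60


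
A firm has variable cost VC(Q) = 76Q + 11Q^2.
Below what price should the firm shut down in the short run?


AVC(Q) = VC(Q)/Q = 76 + 11Q
AVC is increasing in Q, so minimum AVC is at Q -> 0+.
Min AVC = 76
The firm should shut down if P < 76.

76


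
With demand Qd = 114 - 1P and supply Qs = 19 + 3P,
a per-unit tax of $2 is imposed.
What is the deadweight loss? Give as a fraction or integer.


Pre-tax equilibrium quantity: Q* = 361/4
Post-tax equilibrium quantity: Q_tax = 355/4
Reduction in quantity: Q* - Q_tax = 3/2
DWL = (1/2) * tax * (Q* - Q_tax)
DWL = (1/2) * 2 * 3/2 = 3/2

3/2


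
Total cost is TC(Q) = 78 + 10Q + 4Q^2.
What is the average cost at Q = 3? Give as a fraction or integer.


TC(3) = 78 + 10*3 + 4*3^2
TC(3) = 78 + 30 + 36 = 144
AC = TC/Q = 144/3 = 48

48


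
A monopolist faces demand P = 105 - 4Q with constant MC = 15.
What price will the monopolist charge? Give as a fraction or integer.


MR = 105 - 8Q
Set MR = MC: 105 - 8Q = 15
Q* = 45/4
Substitute into demand:
P* = 105 - 4*45/4 = 60

60


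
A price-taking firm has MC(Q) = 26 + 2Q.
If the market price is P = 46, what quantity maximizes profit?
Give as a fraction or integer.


In perfect competition, profit is maximized where P = MC.
46 = 26 + 2Q
20 = 2Q
Q* = 20/2 = 10

10


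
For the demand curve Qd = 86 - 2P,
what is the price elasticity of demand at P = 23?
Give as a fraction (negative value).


dQ/dP = -2
At P = 23: Q = 86 - 2*23 = 40
E = (dQ/dP)(P/Q) = (-2)(23/40) = -23/20

-23/20


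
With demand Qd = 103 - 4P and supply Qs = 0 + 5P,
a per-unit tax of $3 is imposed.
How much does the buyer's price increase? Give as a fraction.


With a per-unit tax, the buyer's price increase depends on relative slopes.
Supply slope: d = 5, Demand slope: b = 4
Buyer's price increase = d * tax / (b + d)
= 5 * 3 / (4 + 5)
= 15 / 9 = 5/3

5/3


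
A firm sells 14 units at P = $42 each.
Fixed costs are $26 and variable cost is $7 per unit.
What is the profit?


Total Revenue = P * Q = 42 * 14 = $588
Total Cost = FC + VC*Q = 26 + 7*14 = $124
Profit = TR - TC = 588 - 124 = $464

$464


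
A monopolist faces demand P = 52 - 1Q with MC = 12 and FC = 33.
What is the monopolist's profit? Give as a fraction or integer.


MR = MC: 52 - 2Q = 12
Q* = 20
P* = 52 - 1*20 = 32
Profit = (P* - MC)*Q* - FC
= (32 - 12)*20 - 33
= 20*20 - 33
= 400 - 33 = 367

367


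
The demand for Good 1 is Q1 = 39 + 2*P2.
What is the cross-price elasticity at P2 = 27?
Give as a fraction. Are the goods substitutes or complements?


dQ1/dP2 = 2
At P2 = 27: Q1 = 39 + 2*27 = 93
Exy = (dQ1/dP2)(P2/Q1) = 2 * 27 / 93 = 18/31
Since Exy > 0, the goods are substitutes.

18/31 (substitutes)


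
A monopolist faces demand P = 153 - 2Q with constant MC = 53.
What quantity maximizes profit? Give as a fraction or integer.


TR = P*Q = (153 - 2Q)Q = 153Q - 2Q^2
MR = dTR/dQ = 153 - 4Q
Set MR = MC:
153 - 4Q = 53
100 = 4Q
Q* = 100/4 = 25

25


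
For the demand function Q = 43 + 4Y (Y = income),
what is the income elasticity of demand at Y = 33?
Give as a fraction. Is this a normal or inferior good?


dQ/dY = 4
At Y = 33: Q = 43 + 4*33 = 175
Ey = (dQ/dY)(Y/Q) = 4 * 33 / 175 = 132/175
Since Ey > 0, this is a normal good.

132/175 (normal good)


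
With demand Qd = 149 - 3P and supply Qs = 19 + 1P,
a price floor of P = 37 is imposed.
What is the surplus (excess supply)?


At P = 37:
Qd = 149 - 3*37 = 38
Qs = 19 + 1*37 = 56
Surplus = Qs - Qd = 56 - 38 = 18

18


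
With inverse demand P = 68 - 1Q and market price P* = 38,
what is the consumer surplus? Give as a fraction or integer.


Maximum willingness to pay (at Q=0): P_max = 68
Quantity demanded at P* = 38:
Q* = (68 - 38)/1 = 30
CS = (1/2) * Q* * (P_max - P*)
CS = (1/2) * 30 * (68 - 38)
CS = (1/2) * 30 * 30 = 450

450


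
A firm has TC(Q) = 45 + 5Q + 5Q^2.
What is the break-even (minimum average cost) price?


AC(Q) = 45/Q + 5 + 5Q
To minimize: dAC/dQ = -45/Q^2 + 5 = 0
Q^2 = 45/5 = 9
Q* = 3
Min AC = 45/3 + 5 + 5*3
Min AC = 15 + 5 + 15 = 35

35


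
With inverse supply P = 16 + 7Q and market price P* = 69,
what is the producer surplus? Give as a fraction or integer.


Minimum supply price (at Q=0): P_min = 16
Quantity supplied at P* = 69:
Q* = (69 - 16)/7 = 53/7
PS = (1/2) * Q* * (P* - P_min)
PS = (1/2) * 53/7 * (69 - 16)
PS = (1/2) * 53/7 * 53 = 2809/14

2809/14


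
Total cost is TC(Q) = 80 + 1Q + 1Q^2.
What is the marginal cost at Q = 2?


MC = dTC/dQ = 1 + 2*1*Q
At Q = 2:
MC = 1 + 2*2
MC = 1 + 4 = 5

5


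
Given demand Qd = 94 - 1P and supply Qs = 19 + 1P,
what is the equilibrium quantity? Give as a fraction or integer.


First find equilibrium price:
94 - 1P = 19 + 1P
P* = 75/2 = 75/2
Then substitute into demand:
Q* = 94 - 1 * 75/2 = 113/2

113/2


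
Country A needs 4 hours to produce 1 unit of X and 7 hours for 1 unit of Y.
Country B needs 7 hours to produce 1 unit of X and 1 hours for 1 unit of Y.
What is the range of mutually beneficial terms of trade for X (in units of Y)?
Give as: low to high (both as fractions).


Opportunity cost of X for Country A = hours_X / hours_Y = 4/7 = 4/7 units of Y
Opportunity cost of X for Country B = hours_X / hours_Y = 7/1 = 7 units of Y
Terms of trade must be between the two opportunity costs.
Range: 4/7 to 7

4/7 to 7


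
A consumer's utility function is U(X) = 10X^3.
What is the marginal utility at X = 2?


MU = dU/dX = 10*3*X^(3-1)
MU = 30*X^2
At X = 2:
MU = 30 * 2^2
MU = 30 * 4 = 120

120


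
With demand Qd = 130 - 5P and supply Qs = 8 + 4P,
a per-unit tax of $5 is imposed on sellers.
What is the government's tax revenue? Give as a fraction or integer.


With tax on sellers, new supply: Qs' = 8 + 4(P - 5)
= 4P - 12
New equilibrium quantity:
Q_new = 460/9
Tax revenue = tax * Q_new = 5 * 460/9 = 2300/9

2300/9


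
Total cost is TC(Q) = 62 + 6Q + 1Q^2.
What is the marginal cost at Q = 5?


MC = dTC/dQ = 6 + 2*1*Q
At Q = 5:
MC = 6 + 2*5
MC = 6 + 10 = 16

16


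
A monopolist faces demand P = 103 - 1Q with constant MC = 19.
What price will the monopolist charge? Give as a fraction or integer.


MR = 103 - 2Q
Set MR = MC: 103 - 2Q = 19
Q* = 42
Substitute into demand:
P* = 103 - 1*42 = 61

61


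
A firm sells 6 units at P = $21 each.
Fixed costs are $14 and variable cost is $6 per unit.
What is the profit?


Total Revenue = P * Q = 21 * 6 = $126
Total Cost = FC + VC*Q = 14 + 6*6 = $50
Profit = TR - TC = 126 - 50 = $76

$76


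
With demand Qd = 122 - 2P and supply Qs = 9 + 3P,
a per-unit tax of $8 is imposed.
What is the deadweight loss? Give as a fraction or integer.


Pre-tax equilibrium quantity: Q* = 384/5
Post-tax equilibrium quantity: Q_tax = 336/5
Reduction in quantity: Q* - Q_tax = 48/5
DWL = (1/2) * tax * (Q* - Q_tax)
DWL = (1/2) * 8 * 48/5 = 192/5

192/5


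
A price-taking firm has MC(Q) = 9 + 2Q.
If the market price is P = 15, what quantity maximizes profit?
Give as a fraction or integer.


In perfect competition, profit is maximized where P = MC.
15 = 9 + 2Q
6 = 2Q
Q* = 6/2 = 3

3


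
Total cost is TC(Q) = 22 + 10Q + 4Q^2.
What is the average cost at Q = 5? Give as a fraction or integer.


TC(5) = 22 + 10*5 + 4*5^2
TC(5) = 22 + 50 + 100 = 172
AC = TC/Q = 172/5 = 172/5

172/5


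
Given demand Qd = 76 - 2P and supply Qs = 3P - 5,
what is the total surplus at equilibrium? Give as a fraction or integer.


Find equilibrium: 76 - 2P = 3P - 5
76 + 5 = 5P
P* = 81/5 = 81/5
Q* = 3*81/5 - 5 = 218/5
Inverse demand: P = 38 - Q/2, so P_max = 38
Inverse supply: P = 5/3 + Q/3, so P_min = 5/3
CS = (1/2) * 218/5 * (38 - 81/5) = 11881/25
PS = (1/2) * 218/5 * (81/5 - 5/3) = 23762/75
TS = CS + PS = 11881/25 + 23762/75 = 11881/15

11881/15


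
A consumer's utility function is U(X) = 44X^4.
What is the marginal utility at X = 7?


MU = dU/dX = 44*4*X^(4-1)
MU = 176*X^3
At X = 7:
MU = 176 * 7^3
MU = 176 * 343 = 60368

60368


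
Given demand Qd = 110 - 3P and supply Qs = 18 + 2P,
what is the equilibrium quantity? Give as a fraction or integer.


First find equilibrium price:
110 - 3P = 18 + 2P
P* = 92/5 = 92/5
Then substitute into demand:
Q* = 110 - 3 * 92/5 = 274/5

274/5


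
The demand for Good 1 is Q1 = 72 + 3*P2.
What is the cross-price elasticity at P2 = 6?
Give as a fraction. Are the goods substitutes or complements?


dQ1/dP2 = 3
At P2 = 6: Q1 = 72 + 3*6 = 90
Exy = (dQ1/dP2)(P2/Q1) = 3 * 6 / 90 = 1/5
Since Exy > 0, the goods are substitutes.

1/5 (substitutes)


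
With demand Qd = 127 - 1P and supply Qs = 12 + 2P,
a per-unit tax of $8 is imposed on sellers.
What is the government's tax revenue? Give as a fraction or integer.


With tax on sellers, new supply: Qs' = 12 + 2(P - 8)
= 2P - 4
New equilibrium quantity:
Q_new = 250/3
Tax revenue = tax * Q_new = 8 * 250/3 = 2000/3

2000/3


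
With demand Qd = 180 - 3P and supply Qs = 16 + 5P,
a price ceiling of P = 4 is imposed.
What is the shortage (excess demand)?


At P = 4:
Qd = 180 - 3*4 = 168
Qs = 16 + 5*4 = 36
Shortage = Qd - Qs = 168 - 36 = 132

132


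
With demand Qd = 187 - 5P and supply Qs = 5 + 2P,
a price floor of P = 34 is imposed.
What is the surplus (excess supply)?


At P = 34:
Qd = 187 - 5*34 = 17
Qs = 5 + 2*34 = 73
Surplus = Qs - Qd = 73 - 17 = 56

56


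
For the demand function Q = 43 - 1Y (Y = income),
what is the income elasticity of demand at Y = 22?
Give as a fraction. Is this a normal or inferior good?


dQ/dY = -1
At Y = 22: Q = 43 - 1*22 = 21
Ey = (dQ/dY)(Y/Q) = -1 * 22 / 21 = -22/21
Since Ey < 0, this is a inferior good.

-22/21 (inferior good)


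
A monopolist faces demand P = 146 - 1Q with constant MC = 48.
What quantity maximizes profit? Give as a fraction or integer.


TR = P*Q = (146 - 1Q)Q = 146Q - 1Q^2
MR = dTR/dQ = 146 - 2Q
Set MR = MC:
146 - 2Q = 48
98 = 2Q
Q* = 98/2 = 49

49


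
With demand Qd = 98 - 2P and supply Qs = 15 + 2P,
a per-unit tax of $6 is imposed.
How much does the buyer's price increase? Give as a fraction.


With a per-unit tax, the buyer's price increase depends on relative slopes.
Supply slope: d = 2, Demand slope: b = 2
Buyer's price increase = d * tax / (b + d)
= 2 * 6 / (2 + 2)
= 12 / 4 = 3

3


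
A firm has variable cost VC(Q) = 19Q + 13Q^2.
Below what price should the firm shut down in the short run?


AVC(Q) = VC(Q)/Q = 19 + 13Q
AVC is increasing in Q, so minimum AVC is at Q -> 0+.
Min AVC = 19
The firm should shut down if P < 19.

19


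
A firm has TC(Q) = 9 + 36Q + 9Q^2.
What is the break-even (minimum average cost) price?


AC(Q) = 9/Q + 36 + 9Q
To minimize: dAC/dQ = -9/Q^2 + 9 = 0
Q^2 = 9/9 = 1
Q* = 1
Min AC = 9/1 + 36 + 9*1
Min AC = 9 + 36 + 9 = 54

54


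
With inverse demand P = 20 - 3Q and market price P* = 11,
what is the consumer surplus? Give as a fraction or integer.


Maximum willingness to pay (at Q=0): P_max = 20
Quantity demanded at P* = 11:
Q* = (20 - 11)/3 = 3
CS = (1/2) * Q* * (P_max - P*)
CS = (1/2) * 3 * (20 - 11)
CS = (1/2) * 3 * 9 = 27/2

27/2


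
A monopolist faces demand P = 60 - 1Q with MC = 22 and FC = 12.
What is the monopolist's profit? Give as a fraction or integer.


MR = MC: 60 - 2Q = 22
Q* = 19
P* = 60 - 1*19 = 41
Profit = (P* - MC)*Q* - FC
= (41 - 22)*19 - 12
= 19*19 - 12
= 361 - 12 = 349

349


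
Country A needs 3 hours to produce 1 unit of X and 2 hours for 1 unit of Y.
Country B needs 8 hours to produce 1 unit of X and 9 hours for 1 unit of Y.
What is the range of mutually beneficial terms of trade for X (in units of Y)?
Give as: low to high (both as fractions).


Opportunity cost of X for Country A = hours_X / hours_Y = 3/2 = 3/2 units of Y
Opportunity cost of X for Country B = hours_X / hours_Y = 8/9 = 8/9 units of Y
Terms of trade must be between the two opportunity costs.
Range: 8/9 to 3/2

8/9 to 3/2


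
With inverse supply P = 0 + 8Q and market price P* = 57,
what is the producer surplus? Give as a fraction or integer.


Minimum supply price (at Q=0): P_min = 0
Quantity supplied at P* = 57:
Q* = (57 - 0)/8 = 57/8
PS = (1/2) * Q* * (P* - P_min)
PS = (1/2) * 57/8 * (57 - 0)
PS = (1/2) * 57/8 * 57 = 3249/16

3249/16


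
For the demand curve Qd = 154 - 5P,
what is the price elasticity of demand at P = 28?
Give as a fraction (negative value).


dQ/dP = -5
At P = 28: Q = 154 - 5*28 = 14
E = (dQ/dP)(P/Q) = (-5)(28/14) = -10

-10


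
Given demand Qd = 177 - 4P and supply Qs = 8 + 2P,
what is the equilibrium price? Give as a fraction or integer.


At equilibrium, Qd = Qs.
177 - 4P = 8 + 2P
177 - 8 = 4P + 2P
169 = 6P
P* = 169/6 = 169/6

169/6


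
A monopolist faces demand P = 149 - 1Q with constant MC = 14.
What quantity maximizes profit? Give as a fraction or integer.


TR = P*Q = (149 - 1Q)Q = 149Q - 1Q^2
MR = dTR/dQ = 149 - 2Q
Set MR = MC:
149 - 2Q = 14
135 = 2Q
Q* = 135/2 = 135/2

135/2


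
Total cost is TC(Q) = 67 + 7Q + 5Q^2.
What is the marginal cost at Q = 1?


MC = dTC/dQ = 7 + 2*5*Q
At Q = 1:
MC = 7 + 10*1
MC = 7 + 10 = 17

17


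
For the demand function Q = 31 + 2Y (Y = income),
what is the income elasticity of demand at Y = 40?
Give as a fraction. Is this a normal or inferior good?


dQ/dY = 2
At Y = 40: Q = 31 + 2*40 = 111
Ey = (dQ/dY)(Y/Q) = 2 * 40 / 111 = 80/111
Since Ey > 0, this is a normal good.

80/111 (normal good)


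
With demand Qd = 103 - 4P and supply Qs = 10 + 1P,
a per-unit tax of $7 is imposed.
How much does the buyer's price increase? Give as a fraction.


With a per-unit tax, the buyer's price increase depends on relative slopes.
Supply slope: d = 1, Demand slope: b = 4
Buyer's price increase = d * tax / (b + d)
= 1 * 7 / (4 + 1)
= 7 / 5 = 7/5

7/5


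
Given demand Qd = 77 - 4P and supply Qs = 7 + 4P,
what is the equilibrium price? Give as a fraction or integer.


At equilibrium, Qd = Qs.
77 - 4P = 7 + 4P
77 - 7 = 4P + 4P
70 = 8P
P* = 70/8 = 35/4

35/4


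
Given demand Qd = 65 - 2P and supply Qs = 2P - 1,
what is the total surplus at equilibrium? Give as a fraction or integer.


Find equilibrium: 65 - 2P = 2P - 1
65 + 1 = 4P
P* = 66/4 = 33/2
Q* = 2*33/2 - 1 = 32
Inverse demand: P = 65/2 - Q/2, so P_max = 65/2
Inverse supply: P = 1/2 + Q/2, so P_min = 1/2
CS = (1/2) * 32 * (65/2 - 33/2) = 256
PS = (1/2) * 32 * (33/2 - 1/2) = 256
TS = CS + PS = 256 + 256 = 512

512


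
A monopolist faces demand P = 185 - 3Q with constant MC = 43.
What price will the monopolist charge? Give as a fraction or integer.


MR = 185 - 6Q
Set MR = MC: 185 - 6Q = 43
Q* = 71/3
Substitute into demand:
P* = 185 - 3*71/3 = 114

114


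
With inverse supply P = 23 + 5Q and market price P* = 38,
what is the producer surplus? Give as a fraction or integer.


Minimum supply price (at Q=0): P_min = 23
Quantity supplied at P* = 38:
Q* = (38 - 23)/5 = 3
PS = (1/2) * Q* * (P* - P_min)
PS = (1/2) * 3 * (38 - 23)
PS = (1/2) * 3 * 15 = 45/2

45/2


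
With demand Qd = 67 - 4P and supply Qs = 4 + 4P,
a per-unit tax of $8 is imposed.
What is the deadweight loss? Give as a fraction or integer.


Pre-tax equilibrium quantity: Q* = 71/2
Post-tax equilibrium quantity: Q_tax = 39/2
Reduction in quantity: Q* - Q_tax = 16
DWL = (1/2) * tax * (Q* - Q_tax)
DWL = (1/2) * 8 * 16 = 64

64


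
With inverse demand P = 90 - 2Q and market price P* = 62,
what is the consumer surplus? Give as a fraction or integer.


Maximum willingness to pay (at Q=0): P_max = 90
Quantity demanded at P* = 62:
Q* = (90 - 62)/2 = 14
CS = (1/2) * Q* * (P_max - P*)
CS = (1/2) * 14 * (90 - 62)
CS = (1/2) * 14 * 28 = 196

196


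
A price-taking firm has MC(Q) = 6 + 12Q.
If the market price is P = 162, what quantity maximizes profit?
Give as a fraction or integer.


In perfect competition, profit is maximized where P = MC.
162 = 6 + 12Q
156 = 12Q
Q* = 156/12 = 13

13


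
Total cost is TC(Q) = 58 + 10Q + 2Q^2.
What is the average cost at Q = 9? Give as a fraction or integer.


TC(9) = 58 + 10*9 + 2*9^2
TC(9) = 58 + 90 + 162 = 310
AC = TC/Q = 310/9 = 310/9

310/9


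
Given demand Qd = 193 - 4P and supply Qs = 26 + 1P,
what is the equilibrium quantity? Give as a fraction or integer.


First find equilibrium price:
193 - 4P = 26 + 1P
P* = 167/5 = 167/5
Then substitute into demand:
Q* = 193 - 4 * 167/5 = 297/5

297/5


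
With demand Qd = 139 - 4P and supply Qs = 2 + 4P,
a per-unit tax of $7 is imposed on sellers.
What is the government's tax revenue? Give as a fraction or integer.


With tax on sellers, new supply: Qs' = 2 + 4(P - 7)
= 4P - 26
New equilibrium quantity:
Q_new = 113/2
Tax revenue = tax * Q_new = 7 * 113/2 = 791/2

791/2


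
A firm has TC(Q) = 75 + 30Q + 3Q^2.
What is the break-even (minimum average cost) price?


AC(Q) = 75/Q + 30 + 3Q
To minimize: dAC/dQ = -75/Q^2 + 3 = 0
Q^2 = 75/3 = 25
Q* = 5
Min AC = 75/5 + 30 + 3*5
Min AC = 15 + 30 + 15 = 60

60


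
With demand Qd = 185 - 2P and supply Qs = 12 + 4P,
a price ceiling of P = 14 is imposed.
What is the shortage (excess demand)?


At P = 14:
Qd = 185 - 2*14 = 157
Qs = 12 + 4*14 = 68
Shortage = Qd - Qs = 157 - 68 = 89

89


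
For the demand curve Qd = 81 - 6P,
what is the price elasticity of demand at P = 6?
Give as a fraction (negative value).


dQ/dP = -6
At P = 6: Q = 81 - 6*6 = 45
E = (dQ/dP)(P/Q) = (-6)(6/45) = -4/5

-4/5


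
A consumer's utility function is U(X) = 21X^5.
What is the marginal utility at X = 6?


MU = dU/dX = 21*5*X^(5-1)
MU = 105*X^4
At X = 6:
MU = 105 * 6^4
MU = 105 * 1296 = 136080

136080


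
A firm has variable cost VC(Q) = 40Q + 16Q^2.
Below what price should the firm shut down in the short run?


AVC(Q) = VC(Q)/Q = 40 + 16Q
AVC is increasing in Q, so minimum AVC is at Q -> 0+.
Min AVC = 40
The firm should shut down if P < 40.

40


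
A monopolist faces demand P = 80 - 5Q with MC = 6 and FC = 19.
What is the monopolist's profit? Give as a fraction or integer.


MR = MC: 80 - 10Q = 6
Q* = 37/5
P* = 80 - 5*37/5 = 43
Profit = (P* - MC)*Q* - FC
= (43 - 6)*37/5 - 19
= 37*37/5 - 19
= 1369/5 - 19 = 1274/5

1274/5


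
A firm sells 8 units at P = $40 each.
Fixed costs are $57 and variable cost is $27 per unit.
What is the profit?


Total Revenue = P * Q = 40 * 8 = $320
Total Cost = FC + VC*Q = 57 + 27*8 = $273
Profit = TR - TC = 320 - 273 = $47

$47


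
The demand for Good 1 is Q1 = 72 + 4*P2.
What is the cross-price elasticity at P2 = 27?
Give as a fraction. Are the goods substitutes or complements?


dQ1/dP2 = 4
At P2 = 27: Q1 = 72 + 4*27 = 180
Exy = (dQ1/dP2)(P2/Q1) = 4 * 27 / 180 = 3/5
Since Exy > 0, the goods are substitutes.

3/5 (substitutes)


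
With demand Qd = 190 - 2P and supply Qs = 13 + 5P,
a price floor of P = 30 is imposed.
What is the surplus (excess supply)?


At P = 30:
Qd = 190 - 2*30 = 130
Qs = 13 + 5*30 = 163
Surplus = Qs - Qd = 163 - 130 = 33

33


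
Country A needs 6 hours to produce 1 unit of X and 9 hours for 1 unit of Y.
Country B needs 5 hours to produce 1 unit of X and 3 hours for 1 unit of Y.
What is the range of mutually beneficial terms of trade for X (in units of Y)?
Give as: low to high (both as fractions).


Opportunity cost of X for Country A = hours_X / hours_Y = 6/9 = 2/3 units of Y
Opportunity cost of X for Country B = hours_X / hours_Y = 5/3 = 5/3 units of Y
Terms of trade must be between the two opportunity costs.
Range: 2/3 to 5/3

2/3 to 5/3


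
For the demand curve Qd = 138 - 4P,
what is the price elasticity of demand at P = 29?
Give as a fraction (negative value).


dQ/dP = -4
At P = 29: Q = 138 - 4*29 = 22
E = (dQ/dP)(P/Q) = (-4)(29/22) = -58/11

-58/11


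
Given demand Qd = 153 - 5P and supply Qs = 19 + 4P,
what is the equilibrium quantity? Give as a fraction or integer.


First find equilibrium price:
153 - 5P = 19 + 4P
P* = 134/9 = 134/9
Then substitute into demand:
Q* = 153 - 5 * 134/9 = 707/9

707/9


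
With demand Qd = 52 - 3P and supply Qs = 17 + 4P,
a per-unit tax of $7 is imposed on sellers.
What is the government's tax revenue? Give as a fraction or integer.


With tax on sellers, new supply: Qs' = 17 + 4(P - 7)
= 4P - 11
New equilibrium quantity:
Q_new = 25
Tax revenue = tax * Q_new = 7 * 25 = 175

175


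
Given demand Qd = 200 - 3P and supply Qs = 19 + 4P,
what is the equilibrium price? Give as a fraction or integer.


At equilibrium, Qd = Qs.
200 - 3P = 19 + 4P
200 - 19 = 3P + 4P
181 = 7P
P* = 181/7 = 181/7

181/7


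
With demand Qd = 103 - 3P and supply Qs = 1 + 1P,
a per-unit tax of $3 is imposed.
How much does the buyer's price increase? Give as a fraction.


With a per-unit tax, the buyer's price increase depends on relative slopes.
Supply slope: d = 1, Demand slope: b = 3
Buyer's price increase = d * tax / (b + d)
= 1 * 3 / (3 + 1)
= 3 / 4 = 3/4

3/4


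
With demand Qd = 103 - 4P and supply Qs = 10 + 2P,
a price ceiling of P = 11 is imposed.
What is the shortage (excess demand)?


At P = 11:
Qd = 103 - 4*11 = 59
Qs = 10 + 2*11 = 32
Shortage = Qd - Qs = 59 - 32 = 27

27


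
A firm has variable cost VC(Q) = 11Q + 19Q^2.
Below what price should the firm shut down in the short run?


AVC(Q) = VC(Q)/Q = 11 + 19Q
AVC is increasing in Q, so minimum AVC is at Q -> 0+.
Min AVC = 11
The firm should shut down if P < 11.

11


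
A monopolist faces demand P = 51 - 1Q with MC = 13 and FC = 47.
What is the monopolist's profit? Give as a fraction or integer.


MR = MC: 51 - 2Q = 13
Q* = 19
P* = 51 - 1*19 = 32
Profit = (P* - MC)*Q* - FC
= (32 - 13)*19 - 47
= 19*19 - 47
= 361 - 47 = 314

314


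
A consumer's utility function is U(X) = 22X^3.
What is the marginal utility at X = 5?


MU = dU/dX = 22*3*X^(3-1)
MU = 66*X^2
At X = 5:
MU = 66 * 5^2
MU = 66 * 25 = 1650

1650


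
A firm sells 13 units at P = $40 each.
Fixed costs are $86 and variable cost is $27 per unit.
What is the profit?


Total Revenue = P * Q = 40 * 13 = $520
Total Cost = FC + VC*Q = 86 + 27*13 = $437
Profit = TR - TC = 520 - 437 = $83

$83


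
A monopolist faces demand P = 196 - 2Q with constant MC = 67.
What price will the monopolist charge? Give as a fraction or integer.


MR = 196 - 4Q
Set MR = MC: 196 - 4Q = 67
Q* = 129/4
Substitute into demand:
P* = 196 - 2*129/4 = 263/2

263/2


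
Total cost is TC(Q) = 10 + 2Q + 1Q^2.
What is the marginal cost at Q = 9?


MC = dTC/dQ = 2 + 2*1*Q
At Q = 9:
MC = 2 + 2*9
MC = 2 + 18 = 20

20


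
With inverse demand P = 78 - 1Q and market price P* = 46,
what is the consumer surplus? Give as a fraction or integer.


Maximum willingness to pay (at Q=0): P_max = 78
Quantity demanded at P* = 46:
Q* = (78 - 46)/1 = 32
CS = (1/2) * Q* * (P_max - P*)
CS = (1/2) * 32 * (78 - 46)
CS = (1/2) * 32 * 32 = 512

512


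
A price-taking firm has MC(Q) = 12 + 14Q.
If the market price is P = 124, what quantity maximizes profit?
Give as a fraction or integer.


In perfect competition, profit is maximized where P = MC.
124 = 12 + 14Q
112 = 14Q
Q* = 112/14 = 8

8


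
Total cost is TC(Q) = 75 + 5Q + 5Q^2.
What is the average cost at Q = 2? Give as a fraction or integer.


TC(2) = 75 + 5*2 + 5*2^2
TC(2) = 75 + 10 + 20 = 105
AC = TC/Q = 105/2 = 105/2

105/2


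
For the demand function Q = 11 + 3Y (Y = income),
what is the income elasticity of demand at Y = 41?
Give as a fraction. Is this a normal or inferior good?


dQ/dY = 3
At Y = 41: Q = 11 + 3*41 = 134
Ey = (dQ/dY)(Y/Q) = 3 * 41 / 134 = 123/134
Since Ey > 0, this is a normal good.

123/134 (normal good)


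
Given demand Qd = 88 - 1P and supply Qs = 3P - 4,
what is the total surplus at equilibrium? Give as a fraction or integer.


Find equilibrium: 88 - 1P = 3P - 4
88 + 4 = 4P
P* = 92/4 = 23
Q* = 3*23 - 4 = 65
Inverse demand: P = 88 - Q/1, so P_max = 88
Inverse supply: P = 4/3 + Q/3, so P_min = 4/3
CS = (1/2) * 65 * (88 - 23) = 4225/2
PS = (1/2) * 65 * (23 - 4/3) = 4225/6
TS = CS + PS = 4225/2 + 4225/6 = 8450/3

8450/3


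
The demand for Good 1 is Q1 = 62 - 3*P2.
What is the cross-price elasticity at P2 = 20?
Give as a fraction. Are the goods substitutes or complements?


dQ1/dP2 = -3
At P2 = 20: Q1 = 62 - 3*20 = 2
Exy = (dQ1/dP2)(P2/Q1) = -3 * 20 / 2 = -30
Since Exy < 0, the goods are complements.

-30 (complements)


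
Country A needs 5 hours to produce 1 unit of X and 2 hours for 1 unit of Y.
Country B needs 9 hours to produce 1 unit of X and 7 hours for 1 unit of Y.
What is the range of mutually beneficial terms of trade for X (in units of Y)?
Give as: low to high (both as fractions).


Opportunity cost of X for Country A = hours_X / hours_Y = 5/2 = 5/2 units of Y
Opportunity cost of X for Country B = hours_X / hours_Y = 9/7 = 9/7 units of Y
Terms of trade must be between the two opportunity costs.
Range: 9/7 to 5/2

9/7 to 5/2


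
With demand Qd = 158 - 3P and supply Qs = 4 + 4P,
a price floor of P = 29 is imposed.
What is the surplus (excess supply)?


At P = 29:
Qd = 158 - 3*29 = 71
Qs = 4 + 4*29 = 120
Surplus = Qs - Qd = 120 - 71 = 49

49


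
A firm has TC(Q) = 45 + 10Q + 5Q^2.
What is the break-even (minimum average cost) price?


AC(Q) = 45/Q + 10 + 5Q
To minimize: dAC/dQ = -45/Q^2 + 5 = 0
Q^2 = 45/5 = 9
Q* = 3
Min AC = 45/3 + 10 + 5*3
Min AC = 15 + 10 + 15 = 40

40


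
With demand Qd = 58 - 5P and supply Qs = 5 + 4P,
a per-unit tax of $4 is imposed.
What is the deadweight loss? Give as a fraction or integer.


Pre-tax equilibrium quantity: Q* = 257/9
Post-tax equilibrium quantity: Q_tax = 59/3
Reduction in quantity: Q* - Q_tax = 80/9
DWL = (1/2) * tax * (Q* - Q_tax)
DWL = (1/2) * 4 * 80/9 = 160/9

160/9


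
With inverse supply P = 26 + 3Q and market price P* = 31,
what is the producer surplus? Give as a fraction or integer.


Minimum supply price (at Q=0): P_min = 26
Quantity supplied at P* = 31:
Q* = (31 - 26)/3 = 5/3
PS = (1/2) * Q* * (P* - P_min)
PS = (1/2) * 5/3 * (31 - 26)
PS = (1/2) * 5/3 * 5 = 25/6

25/6


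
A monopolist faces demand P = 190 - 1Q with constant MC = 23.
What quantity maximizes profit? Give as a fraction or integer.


TR = P*Q = (190 - 1Q)Q = 190Q - 1Q^2
MR = dTR/dQ = 190 - 2Q
Set MR = MC:
190 - 2Q = 23
167 = 2Q
Q* = 167/2 = 167/2

167/2


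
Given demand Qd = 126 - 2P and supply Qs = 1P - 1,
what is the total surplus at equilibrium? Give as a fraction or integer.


Find equilibrium: 126 - 2P = 1P - 1
126 + 1 = 3P
P* = 127/3 = 127/3
Q* = 1*127/3 - 1 = 124/3
Inverse demand: P = 63 - Q/2, so P_max = 63
Inverse supply: P = 1 + Q/1, so P_min = 1
CS = (1/2) * 124/3 * (63 - 127/3) = 3844/9
PS = (1/2) * 124/3 * (127/3 - 1) = 7688/9
TS = CS + PS = 3844/9 + 7688/9 = 3844/3

3844/3


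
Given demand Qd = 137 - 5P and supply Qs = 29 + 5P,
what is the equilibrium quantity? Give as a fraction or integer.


First find equilibrium price:
137 - 5P = 29 + 5P
P* = 108/10 = 54/5
Then substitute into demand:
Q* = 137 - 5 * 54/5 = 83

83


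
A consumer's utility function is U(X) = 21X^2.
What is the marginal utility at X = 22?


MU = dU/dX = 21*2*X^(2-1)
MU = 42*X^1
At X = 22:
MU = 42 * 22^1
MU = 42 * 22 = 924

924


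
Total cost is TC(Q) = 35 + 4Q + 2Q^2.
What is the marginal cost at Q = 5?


MC = dTC/dQ = 4 + 2*2*Q
At Q = 5:
MC = 4 + 4*5
MC = 4 + 20 = 24

24


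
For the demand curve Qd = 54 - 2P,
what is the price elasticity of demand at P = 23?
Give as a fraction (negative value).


dQ/dP = -2
At P = 23: Q = 54 - 2*23 = 8
E = (dQ/dP)(P/Q) = (-2)(23/8) = -23/4

-23/4


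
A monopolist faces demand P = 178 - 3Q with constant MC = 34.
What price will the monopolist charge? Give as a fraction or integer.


MR = 178 - 6Q
Set MR = MC: 178 - 6Q = 34
Q* = 24
Substitute into demand:
P* = 178 - 3*24 = 106

106


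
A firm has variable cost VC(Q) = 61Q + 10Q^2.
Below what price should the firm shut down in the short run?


AVC(Q) = VC(Q)/Q = 61 + 10Q
AVC is increasing in Q, so minimum AVC is at Q -> 0+.
Min AVC = 61
The firm should shut down if P < 61.

61


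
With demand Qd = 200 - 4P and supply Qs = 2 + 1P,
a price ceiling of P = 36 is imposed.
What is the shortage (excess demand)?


At P = 36:
Qd = 200 - 4*36 = 56
Qs = 2 + 1*36 = 38
Shortage = Qd - Qs = 56 - 38 = 18

18


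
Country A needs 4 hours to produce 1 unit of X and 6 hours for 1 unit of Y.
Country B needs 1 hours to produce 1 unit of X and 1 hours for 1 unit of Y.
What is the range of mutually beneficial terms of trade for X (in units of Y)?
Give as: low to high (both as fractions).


Opportunity cost of X for Country A = hours_X / hours_Y = 4/6 = 2/3 units of Y
Opportunity cost of X for Country B = hours_X / hours_Y = 1/1 = 1 units of Y
Terms of trade must be between the two opportunity costs.
Range: 2/3 to 1

2/3 to 1


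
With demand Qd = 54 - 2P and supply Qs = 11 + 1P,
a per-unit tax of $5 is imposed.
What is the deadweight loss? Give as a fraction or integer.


Pre-tax equilibrium quantity: Q* = 76/3
Post-tax equilibrium quantity: Q_tax = 22
Reduction in quantity: Q* - Q_tax = 10/3
DWL = (1/2) * tax * (Q* - Q_tax)
DWL = (1/2) * 5 * 10/3 = 25/3

25/3


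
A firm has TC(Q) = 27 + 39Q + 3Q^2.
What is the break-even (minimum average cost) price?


AC(Q) = 27/Q + 39 + 3Q
To minimize: dAC/dQ = -27/Q^2 + 3 = 0
Q^2 = 27/3 = 9
Q* = 3
Min AC = 27/3 + 39 + 3*3
Min AC = 9 + 39 + 9 = 57

57


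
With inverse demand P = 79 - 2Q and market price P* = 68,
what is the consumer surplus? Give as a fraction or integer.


Maximum willingness to pay (at Q=0): P_max = 79
Quantity demanded at P* = 68:
Q* = (79 - 68)/2 = 11/2
CS = (1/2) * Q* * (P_max - P*)
CS = (1/2) * 11/2 * (79 - 68)
CS = (1/2) * 11/2 * 11 = 121/4

121/4


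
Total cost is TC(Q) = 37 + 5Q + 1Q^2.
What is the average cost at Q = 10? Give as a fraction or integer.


TC(10) = 37 + 5*10 + 1*10^2
TC(10) = 37 + 50 + 100 = 187
AC = TC/Q = 187/10 = 187/10

187/10


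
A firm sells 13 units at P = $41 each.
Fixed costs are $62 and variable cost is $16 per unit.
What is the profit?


Total Revenue = P * Q = 41 * 13 = $533
Total Cost = FC + VC*Q = 62 + 16*13 = $270
Profit = TR - TC = 533 - 270 = $263

$263


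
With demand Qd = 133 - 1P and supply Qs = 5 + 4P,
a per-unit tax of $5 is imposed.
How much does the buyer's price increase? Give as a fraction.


With a per-unit tax, the buyer's price increase depends on relative slopes.
Supply slope: d = 4, Demand slope: b = 1
Buyer's price increase = d * tax / (b + d)
= 4 * 5 / (1 + 4)
= 20 / 5 = 4

4


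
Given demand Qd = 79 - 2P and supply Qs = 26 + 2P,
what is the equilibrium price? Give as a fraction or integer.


At equilibrium, Qd = Qs.
79 - 2P = 26 + 2P
79 - 26 = 2P + 2P
53 = 4P
P* = 53/4 = 53/4

53/4


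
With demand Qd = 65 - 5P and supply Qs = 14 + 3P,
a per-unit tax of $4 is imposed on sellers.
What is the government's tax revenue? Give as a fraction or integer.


With tax on sellers, new supply: Qs' = 14 + 3(P - 4)
= 2 + 3P
New equilibrium quantity:
Q_new = 205/8
Tax revenue = tax * Q_new = 4 * 205/8 = 205/2

205/2


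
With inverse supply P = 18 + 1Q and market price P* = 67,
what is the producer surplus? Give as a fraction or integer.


Minimum supply price (at Q=0): P_min = 18
Quantity supplied at P* = 67:
Q* = (67 - 18)/1 = 49
PS = (1/2) * Q* * (P* - P_min)
PS = (1/2) * 49 * (67 - 18)
PS = (1/2) * 49 * 49 = 2401/2

2401/2


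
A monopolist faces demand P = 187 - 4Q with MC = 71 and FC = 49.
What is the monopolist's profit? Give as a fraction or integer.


MR = MC: 187 - 8Q = 71
Q* = 29/2
P* = 187 - 4*29/2 = 129
Profit = (P* - MC)*Q* - FC
= (129 - 71)*29/2 - 49
= 58*29/2 - 49
= 841 - 49 = 792

792


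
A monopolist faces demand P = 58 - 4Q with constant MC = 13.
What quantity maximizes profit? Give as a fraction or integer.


TR = P*Q = (58 - 4Q)Q = 58Q - 4Q^2
MR = dTR/dQ = 58 - 8Q
Set MR = MC:
58 - 8Q = 13
45 = 8Q
Q* = 45/8 = 45/8

45/8


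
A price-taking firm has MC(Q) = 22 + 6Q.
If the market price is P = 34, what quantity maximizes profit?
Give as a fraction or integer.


In perfect competition, profit is maximized where P = MC.
34 = 22 + 6Q
12 = 6Q
Q* = 12/6 = 2

2


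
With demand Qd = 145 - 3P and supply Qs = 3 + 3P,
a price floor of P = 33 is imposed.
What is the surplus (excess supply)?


At P = 33:
Qd = 145 - 3*33 = 46
Qs = 3 + 3*33 = 102
Surplus = Qs - Qd = 102 - 46 = 56

56


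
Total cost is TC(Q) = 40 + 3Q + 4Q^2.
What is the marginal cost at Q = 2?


MC = dTC/dQ = 3 + 2*4*Q
At Q = 2:
MC = 3 + 8*2
MC = 3 + 16 = 19

19


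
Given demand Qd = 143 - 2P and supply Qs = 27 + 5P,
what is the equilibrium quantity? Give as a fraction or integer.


First find equilibrium price:
143 - 2P = 27 + 5P
P* = 116/7 = 116/7
Then substitute into demand:
Q* = 143 - 2 * 116/7 = 769/7

769/7


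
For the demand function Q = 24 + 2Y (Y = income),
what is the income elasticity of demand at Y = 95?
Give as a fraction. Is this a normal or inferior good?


dQ/dY = 2
At Y = 95: Q = 24 + 2*95 = 214
Ey = (dQ/dY)(Y/Q) = 2 * 95 / 214 = 95/107
Since Ey > 0, this is a normal good.

95/107 (normal good)


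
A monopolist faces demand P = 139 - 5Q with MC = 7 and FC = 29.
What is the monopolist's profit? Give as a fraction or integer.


MR = MC: 139 - 10Q = 7
Q* = 66/5
P* = 139 - 5*66/5 = 73
Profit = (P* - MC)*Q* - FC
= (73 - 7)*66/5 - 29
= 66*66/5 - 29
= 4356/5 - 29 = 4211/5

4211/5


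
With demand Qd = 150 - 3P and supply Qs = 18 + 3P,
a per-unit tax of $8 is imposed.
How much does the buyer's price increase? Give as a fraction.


With a per-unit tax, the buyer's price increase depends on relative slopes.
Supply slope: d = 3, Demand slope: b = 3
Buyer's price increase = d * tax / (b + d)
= 3 * 8 / (3 + 3)
= 24 / 6 = 4

4


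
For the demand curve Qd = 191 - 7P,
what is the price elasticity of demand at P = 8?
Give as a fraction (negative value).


dQ/dP = -7
At P = 8: Q = 191 - 7*8 = 135
E = (dQ/dP)(P/Q) = (-7)(8/135) = -56/135

-56/135


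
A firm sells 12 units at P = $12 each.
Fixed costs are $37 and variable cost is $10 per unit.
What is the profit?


Total Revenue = P * Q = 12 * 12 = $144
Total Cost = FC + VC*Q = 37 + 10*12 = $157
Profit = TR - TC = 144 - 157 = $-13

$-13


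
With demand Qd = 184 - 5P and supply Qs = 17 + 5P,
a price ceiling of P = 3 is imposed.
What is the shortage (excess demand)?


At P = 3:
Qd = 184 - 5*3 = 169
Qs = 17 + 5*3 = 32
Shortage = Qd - Qs = 169 - 32 = 137

137


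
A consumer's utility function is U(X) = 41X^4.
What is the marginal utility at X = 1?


MU = dU/dX = 41*4*X^(4-1)
MU = 164*X^3
At X = 1:
MU = 164 * 1^3
MU = 164 * 1 = 164

164


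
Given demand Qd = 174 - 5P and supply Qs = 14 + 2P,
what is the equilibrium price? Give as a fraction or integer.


At equilibrium, Qd = Qs.
174 - 5P = 14 + 2P
174 - 14 = 5P + 2P
160 = 7P
P* = 160/7 = 160/7

160/7


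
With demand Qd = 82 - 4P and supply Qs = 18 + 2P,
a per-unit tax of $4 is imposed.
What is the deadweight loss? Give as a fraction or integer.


Pre-tax equilibrium quantity: Q* = 118/3
Post-tax equilibrium quantity: Q_tax = 34
Reduction in quantity: Q* - Q_tax = 16/3
DWL = (1/2) * tax * (Q* - Q_tax)
DWL = (1/2) * 4 * 16/3 = 32/3

32/3


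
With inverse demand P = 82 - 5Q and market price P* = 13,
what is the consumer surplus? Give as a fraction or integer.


Maximum willingness to pay (at Q=0): P_max = 82
Quantity demanded at P* = 13:
Q* = (82 - 13)/5 = 69/5
CS = (1/2) * Q* * (P_max - P*)
CS = (1/2) * 69/5 * (82 - 13)
CS = (1/2) * 69/5 * 69 = 4761/10

4761/10


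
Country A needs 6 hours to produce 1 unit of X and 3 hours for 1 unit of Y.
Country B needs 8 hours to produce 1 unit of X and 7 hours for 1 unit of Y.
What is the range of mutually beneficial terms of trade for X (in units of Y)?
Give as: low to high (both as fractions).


Opportunity cost of X for Country A = hours_X / hours_Y = 6/3 = 2 units of Y
Opportunity cost of X for Country B = hours_X / hours_Y = 8/7 = 8/7 units of Y
Terms of trade must be between the two opportunity costs.
Range: 8/7 to 2

8/7 to 2


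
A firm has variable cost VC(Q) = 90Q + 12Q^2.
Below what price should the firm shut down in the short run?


AVC(Q) = VC(Q)/Q = 90 + 12Q
AVC is increasing in Q, so minimum AVC is at Q -> 0+.
Min AVC = 90
The firm should shut down if P < 90.

90


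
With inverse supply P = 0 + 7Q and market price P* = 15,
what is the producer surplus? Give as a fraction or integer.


Minimum supply price (at Q=0): P_min = 0
Quantity supplied at P* = 15:
Q* = (15 - 0)/7 = 15/7
PS = (1/2) * Q* * (P* - P_min)
PS = (1/2) * 15/7 * (15 - 0)
PS = (1/2) * 15/7 * 15 = 225/14

225/14


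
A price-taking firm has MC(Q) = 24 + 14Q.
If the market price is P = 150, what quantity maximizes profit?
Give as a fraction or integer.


In perfect competition, profit is maximized where P = MC.
150 = 24 + 14Q
126 = 14Q
Q* = 126/14 = 9

9


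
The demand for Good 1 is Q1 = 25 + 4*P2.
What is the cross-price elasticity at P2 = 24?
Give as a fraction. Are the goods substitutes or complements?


dQ1/dP2 = 4
At P2 = 24: Q1 = 25 + 4*24 = 121
Exy = (dQ1/dP2)(P2/Q1) = 4 * 24 / 121 = 96/121
Since Exy > 0, the goods are substitutes.

96/121 (substitutes)


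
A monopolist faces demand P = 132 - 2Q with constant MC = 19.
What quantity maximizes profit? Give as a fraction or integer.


TR = P*Q = (132 - 2Q)Q = 132Q - 2Q^2
MR = dTR/dQ = 132 - 4Q
Set MR = MC:
132 - 4Q = 19
113 = 4Q
Q* = 113/4 = 113/4

113/4


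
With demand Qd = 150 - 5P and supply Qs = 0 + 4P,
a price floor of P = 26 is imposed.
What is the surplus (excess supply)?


At P = 26:
Qd = 150 - 5*26 = 20
Qs = 0 + 4*26 = 104
Surplus = Qs - Qd = 104 - 20 = 84

84


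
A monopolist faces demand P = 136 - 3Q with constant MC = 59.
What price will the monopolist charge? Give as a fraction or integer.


MR = 136 - 6Q
Set MR = MC: 136 - 6Q = 59
Q* = 77/6
Substitute into demand:
P* = 136 - 3*77/6 = 195/2

195/2
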